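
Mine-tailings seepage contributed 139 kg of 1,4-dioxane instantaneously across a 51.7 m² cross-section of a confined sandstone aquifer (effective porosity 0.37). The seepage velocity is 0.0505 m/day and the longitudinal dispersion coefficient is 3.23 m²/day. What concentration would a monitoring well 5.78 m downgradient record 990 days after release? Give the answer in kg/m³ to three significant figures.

For an instantaneous plane source, C(x,t) = M/(n_e·A·√(4πDt)) · exp(−(x−vt)²/(4Dt)), with n_e·A the pore (flow) area.
Plume center vt = 0.0505 × 990 = 49.995 m, so the well at 5.78 m is 44.215 m upgradient of the peak.
√(4πDt) = 200.5 m, giving peak height M/(n_e·A·√(4πDt)) = 139/(0.37 × 51.7 × 200.5) = 0.03624 kg/m³.
(x−vt)²/(4Dt) = (-44.215)²/(4 × 3.23 × 990) = 0.1528; exp(−0.1528) = 0.8583.
C = 0.03624 × 0.8583 = 0.0311 kg/m³.

0.0311 kg/m³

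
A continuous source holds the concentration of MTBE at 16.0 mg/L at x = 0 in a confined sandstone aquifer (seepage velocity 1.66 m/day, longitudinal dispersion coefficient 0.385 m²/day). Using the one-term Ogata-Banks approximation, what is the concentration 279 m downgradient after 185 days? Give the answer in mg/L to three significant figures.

For a continuous step input, C/C₀ ≈ ½·erfc((x−vt)/(2√(Dt))).
vt = 1.66 × 185 = 307.1 m and 2√(Dt) = 2√(0.385 × 185) = 16.88 m.
Argument (x−vt)/(2√(Dt)) = (279 − 307.1)/16.88 = -1.665; ½·erfc(-1.665) = 0.9907.
C = 16.0 × 0.9907 = 15.9 mg/L.

15.9 mg/L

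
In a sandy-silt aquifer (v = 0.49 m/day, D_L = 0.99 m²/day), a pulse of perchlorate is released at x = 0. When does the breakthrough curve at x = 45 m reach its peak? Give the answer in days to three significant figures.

For the 1D instantaneous-source solution, setting ∂C/∂t = 0 at fixed x gives v²t² + 2Dt − x² = 0, so t = (√(D² + v²x²) − D)/v².
√(D² + v²x²) = √(0.99² + 0.49² × 45²) = 22.07; v² = 0.2401.
t = (22.07 − 0.99)/0.2401 = 87.8 days (vs. the pure-advection estimate x/v = 91.8 d).

87.8 days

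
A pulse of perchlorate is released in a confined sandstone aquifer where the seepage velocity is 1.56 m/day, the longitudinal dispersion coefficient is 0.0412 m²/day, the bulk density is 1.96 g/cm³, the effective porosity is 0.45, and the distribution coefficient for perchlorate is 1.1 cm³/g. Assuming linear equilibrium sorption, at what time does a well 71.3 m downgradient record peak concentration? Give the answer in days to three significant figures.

Retardation factor R = 1 + ρ_b·K_d/n = 1 + 1.96 × 1.1/0.45 = 5.791.
Sorption retards both mechanisms: v_R = v/R = 0.2694 m/day, D_R = D/R = 0.007114 m²/day.
Peak time from v_R²t² + 2D_R t − x² = 0: t = (√(D_R² + v_R²x²) − D_R)/v_R².
√(D_R² + v_R²x²) = √(0.007114² + 0.2694² × 71.3²) = 19.21; v_R² = 0.07258.
t = (19.21 − 0.007114)/0.07258 = 265 days.

265 days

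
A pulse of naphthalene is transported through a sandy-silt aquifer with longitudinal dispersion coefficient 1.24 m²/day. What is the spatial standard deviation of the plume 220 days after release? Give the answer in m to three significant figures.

Dispersive spreading gives a Gaussian with σ² = 2Dt; advection only shifts the center.
σ = √(2 × 1.24 × 220) = 23.4 m.

23.4 m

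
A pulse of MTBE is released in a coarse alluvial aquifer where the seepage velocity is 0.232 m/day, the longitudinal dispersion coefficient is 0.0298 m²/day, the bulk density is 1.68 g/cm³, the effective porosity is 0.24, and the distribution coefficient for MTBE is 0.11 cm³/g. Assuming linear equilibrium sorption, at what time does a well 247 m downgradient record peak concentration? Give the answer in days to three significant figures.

Retardation factor R = 1 + ρ_b·K_d/n = 1 + 1.68 × 0.11/0.24 = 1.770.
Sorption retards both mechanisms: v_R = v/R = 0.1311 m/day, D_R = D/R = 0.01684 m²/day.
Peak time from v_R²t² + 2D_R t − x² = 0: t = (√(D_R² + v_R²x²) − D_R)/v_R².
√(D_R² + v_R²x²) = √(0.01684² + 0.1311² × 247²) = 32.38; v_R² = 0.01719.
t = (32.38 − 0.01684)/0.01719 = 1880 days.

1880 days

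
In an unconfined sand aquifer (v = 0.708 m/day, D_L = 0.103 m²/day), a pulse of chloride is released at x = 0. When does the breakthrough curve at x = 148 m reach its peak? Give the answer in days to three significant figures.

For the 1D instantaneous-source solution, setting ∂C/∂t = 0 at fixed x gives v²t² + 2Dt − x² = 0, so t = (√(D² + v²x²) − D)/v².
√(D² + v²x²) = √(0.103² + 0.708² × 148²) = 104.8; v² = 0.501264.
t = (104.8 − 0.103)/0.501264 = 209 days (vs. the pure-advection estimate x/v = 209 d).

209 days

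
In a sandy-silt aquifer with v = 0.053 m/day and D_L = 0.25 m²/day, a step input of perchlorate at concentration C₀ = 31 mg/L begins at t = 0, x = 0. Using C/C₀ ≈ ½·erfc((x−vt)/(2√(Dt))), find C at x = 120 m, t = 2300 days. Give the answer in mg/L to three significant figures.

For a continuous step input, C/C₀ ≈ ½·erfc((x−vt)/(2√(Dt))).
vt = 0.053 × 2300 = 121.9 m and 2√(Dt) = 2√(0.25 × 2300) = 47.96 m.
Argument (x−vt)/(2√(Dt)) = (120 − 121.9)/47.96 = -0.03962; ½·erfc(-0.03962) = 0.5223.
C = 31 × 0.5223 = 16.2 mg/L.

16.2 mg/L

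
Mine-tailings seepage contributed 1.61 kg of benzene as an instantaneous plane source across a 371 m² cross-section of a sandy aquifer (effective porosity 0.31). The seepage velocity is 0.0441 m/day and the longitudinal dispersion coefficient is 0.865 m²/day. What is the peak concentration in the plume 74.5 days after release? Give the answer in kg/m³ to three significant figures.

The peak of an instantaneous 1D plume sits at x = vt; there the Gaussian factor is 1 and C_max = M/(n_e·A·√(4πDt)), where n_e·A is the pore area the mass is dissolved in.
√(4πDt) = √(4π × 0.865 × 74.5) = 28.46 m, so C_max = 1.61/(0.31 × 371 × 28.46) = 0.000492 kg/m³.

0.000492 kg/m³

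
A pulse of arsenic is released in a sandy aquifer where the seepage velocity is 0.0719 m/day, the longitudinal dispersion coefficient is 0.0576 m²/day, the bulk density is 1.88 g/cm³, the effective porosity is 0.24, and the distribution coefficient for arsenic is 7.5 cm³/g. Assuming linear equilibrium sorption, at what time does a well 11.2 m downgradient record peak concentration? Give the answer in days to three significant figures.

Retardation factor R = 1 + ρ_b·K_d/n = 1 + 1.88 × 7.5/0.24 = 59.75.
Sorption retards both mechanisms: v_R = v/R = 0.001203 m/day, D_R = D/R = 0.0009640 m²/day.
Peak time from v_R²t² + 2D_R t − x² = 0: t = (√(D_R² + v_R²x²) − D_R)/v_R².
√(D_R² + v_R²x²) = √(0.0009640² + 0.001203² × 11.2²) = 0.01351; v_R² = 1.447e-06.
t = (0.01351 − 0.0009640)/1.447e-06 = 8670 days.

8670 days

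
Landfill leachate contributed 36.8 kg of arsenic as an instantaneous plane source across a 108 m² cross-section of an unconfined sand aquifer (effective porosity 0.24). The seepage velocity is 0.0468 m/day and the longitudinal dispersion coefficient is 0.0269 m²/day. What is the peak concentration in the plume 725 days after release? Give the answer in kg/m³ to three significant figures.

0.0907 kg/m³

The peak of an instantaneous 1D plume sits at x = vt; there the Gaussian factor is 1 and C_max = M/(n_e·A·√(4πDt)), where n_e·A is the pore area the mass is dissolved in.
√(4πDt) = √(4π × 0.0269 × 725) = 15.65 m, so C_max = 36.8/(0.24 × 108 × 15.65) = 0.0907 kg/m³.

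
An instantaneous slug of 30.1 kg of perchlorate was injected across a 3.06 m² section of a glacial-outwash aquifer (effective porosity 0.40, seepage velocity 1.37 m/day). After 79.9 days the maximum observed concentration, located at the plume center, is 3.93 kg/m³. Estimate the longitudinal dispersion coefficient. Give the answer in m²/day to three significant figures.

At the plume center C_max = M/(n_e·A·√(4πDt)), so D = M²/(4πt·(n_e·A·C_max)²).
n_e·A·C_max = 0.40 × 3.06 × 3.93 = 4.810 kg/m.
D = 30.1²/(4π × 79.9 × 4.810²) = 0.0390 m²/day.

0.0390 m²/day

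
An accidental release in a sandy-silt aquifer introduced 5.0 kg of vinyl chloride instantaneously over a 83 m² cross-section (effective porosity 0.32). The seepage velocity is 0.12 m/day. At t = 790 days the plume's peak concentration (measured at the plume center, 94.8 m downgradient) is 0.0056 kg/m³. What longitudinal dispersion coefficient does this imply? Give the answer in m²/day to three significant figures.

At the plume center C_max = M/(n_e·A·√(4πDt)), so D = M²/(4πt·(n_e·A·C_max)²).
n_e·A·C_max = 0.32 × 83 × 0.0056 = 0.1487 kg/m.
D = 5.0²/(4π × 790 × 0.1487²) = 0.114 m²/day.

0.114 m²/day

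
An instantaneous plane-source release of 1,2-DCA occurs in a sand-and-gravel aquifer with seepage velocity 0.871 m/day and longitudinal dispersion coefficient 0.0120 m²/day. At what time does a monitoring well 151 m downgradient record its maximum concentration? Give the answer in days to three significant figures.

For the 1D instantaneous-source solution, setting ∂C/∂t = 0 at fixed x gives v²t² + 2Dt − x² = 0, so t = (√(D² + v²x²) − D)/v².
√(D² + v²x²) = √(0.0120² + 0.871² × 151²) = 131.5; v² = 0.758641.
t = (131.5 − 0.0120)/0.758641 = 173 days (vs. the pure-advection estimate x/v = 173 d).

173 days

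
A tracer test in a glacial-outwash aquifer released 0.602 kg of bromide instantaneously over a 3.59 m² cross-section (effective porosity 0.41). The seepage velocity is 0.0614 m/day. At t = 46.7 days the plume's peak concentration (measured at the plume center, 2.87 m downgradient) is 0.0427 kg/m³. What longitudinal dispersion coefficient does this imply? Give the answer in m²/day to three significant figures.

At the plume center C_max = M/(n_e·A·√(4πDt)), so D = M²/(4πt·(n_e·A·C_max)²).
n_e·A·C_max = 0.41 × 3.59 × 0.0427 = 0.06285 kg/m.
D = 0.602²/(4π × 46.7 × 0.06285²) = 0.156 m²/day.

0.156 m²/day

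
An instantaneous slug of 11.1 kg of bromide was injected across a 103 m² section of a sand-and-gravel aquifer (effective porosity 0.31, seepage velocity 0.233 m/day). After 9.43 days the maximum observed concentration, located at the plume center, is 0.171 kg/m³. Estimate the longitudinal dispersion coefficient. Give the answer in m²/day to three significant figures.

At the plume center C_max = M/(n_e·A·√(4πDt)), so D = M²/(4πt·(n_e·A·C_max)²).
n_e·A·C_max = 0.31 × 103 × 0.171 = 5.460 kg/m.
D = 11.1²/(4π × 9.43 × 5.460²) = 0.0349 m²/day.

0.0349 m²/day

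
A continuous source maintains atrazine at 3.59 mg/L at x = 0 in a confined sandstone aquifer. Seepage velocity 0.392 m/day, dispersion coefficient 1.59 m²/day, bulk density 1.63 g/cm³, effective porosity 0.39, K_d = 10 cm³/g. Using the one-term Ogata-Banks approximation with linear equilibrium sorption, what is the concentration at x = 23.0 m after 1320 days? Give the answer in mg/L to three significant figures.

0.486 mg/L

Retardation factor R = 1 + ρ_b·K_d/n = 1 + 1.63 × 10/0.39 = 42.79.
Sorption retards both mechanisms: v_R = v/R = 0.009161 m/day, D_R = D/R = 0.03716 m²/day.
v_R·t = 0.009161 × 1320 = 12.09252 m; 2√(D_R t) = 14.01 m; argument = (23.0 − 12.09252)/14.01 = 0.7785.
C = C₀ × ½·erfc(0.7785) = 3.59 × 0.1355 = 0.486 mg/L.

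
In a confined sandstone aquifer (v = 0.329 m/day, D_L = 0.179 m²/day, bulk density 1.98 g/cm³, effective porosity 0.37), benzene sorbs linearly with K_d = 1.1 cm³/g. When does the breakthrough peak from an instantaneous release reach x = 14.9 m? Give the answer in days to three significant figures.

301 days

Retardation factor R = 1 + ρ_b·K_d/n = 1 + 1.98 × 1.1/0.37 = 6.886.
Sorption retards both mechanisms: v_R = v/R = 0.04778 m/day, D_R = D/R = 0.02599 m²/day.
Peak time from v_R²t² + 2D_R t − x² = 0: t = (√(D_R² + v_R²x²) − D_R)/v_R².
√(D_R² + v_R²x²) = √(0.02599² + 0.04778² × 14.9²) = 0.7124; v_R² = 0.002283.
t = (0.7124 − 0.02599)/0.002283 = 301 days.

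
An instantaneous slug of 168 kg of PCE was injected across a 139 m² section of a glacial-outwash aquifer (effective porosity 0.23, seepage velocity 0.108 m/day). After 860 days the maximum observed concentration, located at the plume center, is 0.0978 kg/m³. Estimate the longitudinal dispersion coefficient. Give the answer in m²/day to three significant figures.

0.267 m²/day

At the plume center C_max = M/(n_e·A·√(4πDt)), so D = M²/(4πt·(n_e·A·C_max)²).
n_e·A·C_max = 0.23 × 139 × 0.0978 = 3.127 kg/m.
D = 168²/(4π × 860 × 3.127²) = 0.267 m²/day.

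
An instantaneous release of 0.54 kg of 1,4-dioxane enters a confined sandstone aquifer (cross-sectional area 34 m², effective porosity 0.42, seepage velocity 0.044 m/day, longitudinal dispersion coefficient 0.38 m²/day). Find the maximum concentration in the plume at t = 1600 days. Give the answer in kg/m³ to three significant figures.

The peak of an instantaneous 1D plume sits at x = vt; there the Gaussian factor is 1 and C_max = M/(n_e·A·√(4πDt)), where n_e·A is the pore area the mass is dissolved in.
√(4πDt) = √(4π × 0.38 × 1600) = 87.41 m, so C_max = 0.54/(0.42 × 34 × 87.41) = 0.000433 kg/m³.

0.000433 kg/m³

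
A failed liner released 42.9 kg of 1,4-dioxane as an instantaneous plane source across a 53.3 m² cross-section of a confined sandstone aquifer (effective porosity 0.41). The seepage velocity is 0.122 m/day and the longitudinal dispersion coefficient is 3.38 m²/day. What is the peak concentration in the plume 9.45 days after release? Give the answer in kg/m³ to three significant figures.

The peak of an instantaneous 1D plume sits at x = vt; there the Gaussian factor is 1 and C_max = M/(n_e·A·√(4πDt)), where n_e·A is the pore area the mass is dissolved in.
√(4πDt) = √(4π × 3.38 × 9.45) = 20.03 m, so C_max = 42.9/(0.41 × 53.3 × 20.03) = 0.0980 kg/m³.

0.0980 kg/m³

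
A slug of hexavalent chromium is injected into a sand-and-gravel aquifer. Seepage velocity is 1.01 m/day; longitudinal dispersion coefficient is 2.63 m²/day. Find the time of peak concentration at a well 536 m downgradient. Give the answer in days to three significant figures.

For the 1D instantaneous-source solution, setting ∂C/∂t = 0 at fixed x gives v²t² + 2Dt − x² = 0, so t = (√(D² + v²x²) − D)/v².
√(D² + v²x²) = √(2.63² + 1.01² × 536²) = 541.4; v² = 1.0201.
t = (541.4 − 2.63)/1.0201 = 528 days (vs. the pure-advection estimate x/v = 531 d).

528 days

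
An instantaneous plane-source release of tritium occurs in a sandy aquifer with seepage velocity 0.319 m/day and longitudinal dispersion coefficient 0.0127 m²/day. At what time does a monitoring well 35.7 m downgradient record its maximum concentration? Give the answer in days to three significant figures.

112 days

For the 1D instantaneous-source solution, setting ∂C/∂t = 0 at fixed x gives v²t² + 2Dt − x² = 0, so t = (√(D² + v²x²) − D)/v².
√(D² + v²x²) = √(0.0127² + 0.319² × 35.7²) = 11.39; v² = 0.101761.
t = (11.39 − 0.0127)/0.101761 = 112 days (vs. the pure-advection estimate x/v = 112 d).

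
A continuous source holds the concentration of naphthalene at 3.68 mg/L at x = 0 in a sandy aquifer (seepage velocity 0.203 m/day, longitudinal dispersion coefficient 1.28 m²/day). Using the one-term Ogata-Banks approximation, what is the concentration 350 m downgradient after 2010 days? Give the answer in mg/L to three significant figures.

For a continuous step input, C/C₀ ≈ ½·erfc((x−vt)/(2√(Dt))).
vt = 0.203 × 2010 = 408.03 m and 2√(Dt) = 2√(1.28 × 2010) = 101.4 m.
Argument (x−vt)/(2√(Dt)) = (350 − 408.03)/101.4 = -0.5723; ½·erfc(-0.5723) = 0.7908.
C = 3.68 × 0.7908 = 2.91 mg/L.

2.91 mg/L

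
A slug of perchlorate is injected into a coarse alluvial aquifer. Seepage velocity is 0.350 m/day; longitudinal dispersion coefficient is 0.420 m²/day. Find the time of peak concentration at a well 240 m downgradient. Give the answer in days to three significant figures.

For the 1D instantaneous-source solution, setting ∂C/∂t = 0 at fixed x gives v²t² + 2Dt − x² = 0, so t = (√(D² + v²x²) − D)/v².
√(D² + v²x²) = √(0.420² + 0.350² × 240²) = 84.00; v² = 0.1225.
t = (84.00 − 0.420)/0.1225 = 682 days (vs. the pure-advection estimate x/v = 686 d).

682 days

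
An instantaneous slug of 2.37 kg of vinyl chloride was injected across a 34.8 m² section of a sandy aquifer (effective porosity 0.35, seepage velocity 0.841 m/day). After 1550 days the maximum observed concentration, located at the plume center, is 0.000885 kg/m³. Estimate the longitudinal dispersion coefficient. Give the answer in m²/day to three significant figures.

At the plume center C_max = M/(n_e·A·√(4πDt)), so D = M²/(4πt·(n_e·A·C_max)²).
n_e·A·C_max = 0.35 × 34.8 × 0.000885 = 0.01078 kg/m.
D = 2.37²/(4π × 1550 × 0.01078²) = 2.48 m²/day.

2.48 m²/day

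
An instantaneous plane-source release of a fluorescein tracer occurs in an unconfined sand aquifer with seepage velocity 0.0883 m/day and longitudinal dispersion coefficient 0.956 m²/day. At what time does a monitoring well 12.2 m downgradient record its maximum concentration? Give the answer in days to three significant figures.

62.1 days

For the 1D instantaneous-source solution, setting ∂C/∂t = 0 at fixed x gives v²t² + 2Dt − x² = 0, so t = (√(D² + v²x²) − D)/v².
√(D² + v²x²) = √(0.956² + 0.0883² × 12.2²) = 1.440; v² = 0.00779689.
t = (1.440 − 0.956)/0.00779689 = 62.1 days (vs. the pure-advection estimate x/v = 138 d).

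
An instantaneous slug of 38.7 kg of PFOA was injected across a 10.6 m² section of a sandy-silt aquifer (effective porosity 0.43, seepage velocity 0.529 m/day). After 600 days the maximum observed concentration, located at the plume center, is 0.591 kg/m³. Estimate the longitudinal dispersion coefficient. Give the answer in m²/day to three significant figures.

At the plume center C_max = M/(n_e·A·√(4πDt)), so D = M²/(4πt·(n_e·A·C_max)²).
n_e·A·C_max = 0.43 × 10.6 × 0.591 = 2.694 kg/m.
D = 38.7²/(4π × 600 × 2.694²) = 0.0274 m²/day.

0.0274 m²/day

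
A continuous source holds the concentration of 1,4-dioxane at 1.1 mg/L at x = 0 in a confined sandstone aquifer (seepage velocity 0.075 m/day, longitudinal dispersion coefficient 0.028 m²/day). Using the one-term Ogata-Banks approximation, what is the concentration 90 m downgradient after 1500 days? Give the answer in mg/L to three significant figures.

1.09 mg/L

For a continuous step input, C/C₀ ≈ ½·erfc((x−vt)/(2√(Dt))).
vt = 0.075 × 1500 = 112.5 m and 2√(Dt) = 2√(0.028 × 1500) = 12.96 m.
Argument (x−vt)/(2√(Dt)) = (90 − 112.5)/12.96 = -1.736; ½·erfc(-1.736) = 0.9930.
C = 1.1 × 0.9930 = 1.09 mg/L.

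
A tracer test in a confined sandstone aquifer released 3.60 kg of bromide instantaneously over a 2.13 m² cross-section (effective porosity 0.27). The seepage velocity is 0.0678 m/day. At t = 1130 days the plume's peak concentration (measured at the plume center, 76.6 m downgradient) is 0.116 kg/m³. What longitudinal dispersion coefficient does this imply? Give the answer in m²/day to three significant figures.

At the plume center C_max = M/(n_e·A·√(4πDt)), so D = M²/(4πt·(n_e·A·C_max)²).
n_e·A·C_max = 0.27 × 2.13 × 0.116 = 0.06671 kg/m.
D = 3.60²/(4π × 1130 × 0.06671²) = 0.205 m²/day.

0.205 m²/day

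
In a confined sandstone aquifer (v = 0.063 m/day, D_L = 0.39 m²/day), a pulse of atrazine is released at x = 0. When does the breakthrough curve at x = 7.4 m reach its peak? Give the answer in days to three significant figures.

For the 1D instantaneous-source solution, setting ∂C/∂t = 0 at fixed x gives v²t² + 2Dt − x² = 0, so t = (√(D² + v²x²) − D)/v².
√(D² + v²x²) = √(0.39² + 0.063² × 7.4²) = 0.6078; v² = 0.003969.
t = (0.6078 − 0.39)/0.003969 = 54.9 days (vs. the pure-advection estimate x/v = 117 d).

54.9 days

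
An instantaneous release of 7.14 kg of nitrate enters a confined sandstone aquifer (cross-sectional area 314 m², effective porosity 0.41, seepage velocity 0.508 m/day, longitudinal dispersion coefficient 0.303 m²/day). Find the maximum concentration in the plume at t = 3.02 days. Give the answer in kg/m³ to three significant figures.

0.0164 kg/m³

The peak of an instantaneous 1D plume sits at x = vt; there the Gaussian factor is 1 and C_max = M/(n_e·A·√(4πDt)), where n_e·A is the pore area the mass is dissolved in.
√(4πDt) = √(4π × 0.303 × 3.02) = 3.391 m, so C_max = 7.14/(0.41 × 314 × 3.391) = 0.0164 kg/m³.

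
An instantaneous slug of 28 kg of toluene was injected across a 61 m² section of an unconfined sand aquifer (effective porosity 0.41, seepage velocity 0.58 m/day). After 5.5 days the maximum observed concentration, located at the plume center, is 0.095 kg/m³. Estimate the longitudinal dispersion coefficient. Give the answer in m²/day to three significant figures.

At the plume center C_max = M/(n_e·A·√(4πDt)), so D = M²/(4πt·(n_e·A·C_max)²).
n_e·A·C_max = 0.41 × 61 × 0.095 = 2.376 kg/m.
D = 28²/(4π × 5.5 × 2.376²) = 2.01 m²/day.

2.01 m²/day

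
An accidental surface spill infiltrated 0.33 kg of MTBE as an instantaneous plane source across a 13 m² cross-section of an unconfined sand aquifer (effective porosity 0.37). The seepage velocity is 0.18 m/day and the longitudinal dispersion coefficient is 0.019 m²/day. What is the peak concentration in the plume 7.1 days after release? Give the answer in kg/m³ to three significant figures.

The peak of an instantaneous 1D plume sits at x = vt; there the Gaussian factor is 1 and C_max = M/(n_e·A·√(4πDt)), where n_e·A is the pore area the mass is dissolved in.
√(4πDt) = √(4π × 0.019 × 7.1) = 1.302 m, so C_max = 0.33/(0.37 × 13 × 1.302) = 0.0527 kg/m³.

0.0527 kg/m³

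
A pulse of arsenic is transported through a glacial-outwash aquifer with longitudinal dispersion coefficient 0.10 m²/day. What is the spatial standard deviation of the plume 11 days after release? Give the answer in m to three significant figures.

1.48 m

Dispersive spreading gives a Gaussian with σ² = 2Dt; advection only shifts the center.
σ = √(2 × 0.10 × 11) = 1.48 m.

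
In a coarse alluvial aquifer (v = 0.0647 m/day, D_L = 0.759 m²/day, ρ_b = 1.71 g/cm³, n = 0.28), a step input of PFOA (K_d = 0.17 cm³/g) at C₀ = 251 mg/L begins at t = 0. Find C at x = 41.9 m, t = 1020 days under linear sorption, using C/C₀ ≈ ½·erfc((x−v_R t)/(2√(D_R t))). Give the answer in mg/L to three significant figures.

91.6 mg/L

Retardation factor R = 1 + ρ_b·K_d/n = 1 + 1.71 × 0.17/0.28 = 2.038.
Sorption retards both mechanisms: v_R = v/R = 0.03175 m/day, D_R = D/R = 0.3724 m²/day.
v_R·t = 0.03175 × 1020 = 32.385 m; 2√(D_R t) = 38.98 m; argument = (41.9 − 32.385)/38.98 = 0.2441.
C = C₀ × ½·erfc(0.2441) = 251 × 0.3650 = 91.6 mg/L.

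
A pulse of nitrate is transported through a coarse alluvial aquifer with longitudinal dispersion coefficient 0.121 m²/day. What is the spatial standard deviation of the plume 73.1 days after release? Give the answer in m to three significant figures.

4.21 m

Dispersive spreading gives a Gaussian with σ² = 2Dt; advection only shifts the center.
σ = √(2 × 0.121 × 73.1) = 4.21 m.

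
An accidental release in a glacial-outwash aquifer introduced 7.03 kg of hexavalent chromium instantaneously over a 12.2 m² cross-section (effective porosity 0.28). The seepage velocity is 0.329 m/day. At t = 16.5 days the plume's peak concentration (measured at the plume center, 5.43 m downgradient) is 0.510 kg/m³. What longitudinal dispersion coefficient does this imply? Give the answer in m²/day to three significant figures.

0.0785 m²/day

At the plume center C_max = M/(n_e·A·√(4πDt)), so D = M²/(4πt·(n_e·A·C_max)²).
n_e·A·C_max = 0.28 × 12.2 × 0.510 = 1.742 kg/m.
D = 7.03²/(4π × 16.5 × 1.742²) = 0.0785 m²/day.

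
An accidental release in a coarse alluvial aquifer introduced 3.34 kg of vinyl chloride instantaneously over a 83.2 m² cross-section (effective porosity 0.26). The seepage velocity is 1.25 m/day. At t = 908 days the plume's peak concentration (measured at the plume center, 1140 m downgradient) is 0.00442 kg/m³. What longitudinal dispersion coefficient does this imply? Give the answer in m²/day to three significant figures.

At the plume center C_max = M/(n_e·A·√(4πDt)), so D = M²/(4πt·(n_e·A·C_max)²).
n_e·A·C_max = 0.26 × 83.2 × 0.00442 = 0.09561 kg/m.
D = 3.34²/(4π × 908 × 0.09561²) = 0.107 m²/day.

0.107 m²/day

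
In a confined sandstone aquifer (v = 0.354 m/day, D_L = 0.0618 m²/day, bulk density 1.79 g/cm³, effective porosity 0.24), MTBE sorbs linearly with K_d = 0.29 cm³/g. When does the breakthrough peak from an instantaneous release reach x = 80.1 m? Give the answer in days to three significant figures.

Retardation factor R = 1 + ρ_b·K_d/n = 1 + 1.79 × 0.29/0.24 = 3.163.
Sorption retards both mechanisms: v_R = v/R = 0.1119 m/day, D_R = D/R = 0.01954 m²/day.
Peak time from v_R²t² + 2D_R t − x² = 0: t = (√(D_R² + v_R²x²) − D_R)/v_R².
√(D_R² + v_R²x²) = √(0.01954² + 0.1119² × 80.1²) = 8.963; v_R² = 0.01252.
t = (8.963 − 0.01954)/0.01252 = 714 days.

714 days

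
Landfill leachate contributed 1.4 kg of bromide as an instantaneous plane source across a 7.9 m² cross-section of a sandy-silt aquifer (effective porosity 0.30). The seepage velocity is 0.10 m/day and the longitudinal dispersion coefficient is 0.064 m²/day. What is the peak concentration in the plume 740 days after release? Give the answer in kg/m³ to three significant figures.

The peak of an instantaneous 1D plume sits at x = vt; there the Gaussian factor is 1 and C_max = M/(n_e·A·√(4πDt)), where n_e·A is the pore area the mass is dissolved in.
√(4πDt) = √(4π × 0.064 × 740) = 24.40 m, so C_max = 1.4/(0.30 × 7.9 × 24.40) = 0.0242 kg/m³.

0.0242 kg/m³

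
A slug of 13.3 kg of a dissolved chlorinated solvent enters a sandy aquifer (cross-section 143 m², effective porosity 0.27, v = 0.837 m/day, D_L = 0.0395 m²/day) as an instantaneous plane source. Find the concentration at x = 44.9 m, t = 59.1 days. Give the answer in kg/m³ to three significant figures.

0.00682 kg/m³

For an instantaneous plane source, C(x,t) = M/(n_e·A·√(4πDt)) · exp(−(x−vt)²/(4Dt)), with n_e·A the pore (flow) area.
Plume center vt = 0.837 × 59.1 = 49.4667 m, so the well at 44.9 m is 4.5667 m upgradient of the peak.
√(4πDt) = 5.416 m, giving peak height M/(n_e·A·√(4πDt)) = 13.3/(0.27 × 143 × 5.416) = 0.06360 kg/m³.
(x−vt)²/(4Dt) = (-4.5667)²/(4 × 0.0395 × 59.1) = 2.233; exp(−2.233) = 0.1072.
C = 0.06360 × 0.1072 = 0.00682 kg/m³.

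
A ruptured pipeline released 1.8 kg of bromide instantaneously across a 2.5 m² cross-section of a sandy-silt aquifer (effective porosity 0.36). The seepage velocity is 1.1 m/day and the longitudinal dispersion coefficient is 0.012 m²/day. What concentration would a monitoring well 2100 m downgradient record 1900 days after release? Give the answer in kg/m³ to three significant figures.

0.0395 kg/m³

For an instantaneous plane source, C(x,t) = M/(n_e·A·√(4πDt)) · exp(−(x−vt)²/(4Dt)), with n_e·A the pore (flow) area.
Plume center vt = 1.1 × 1900 = 2090 m, so the well at 2100 m is 10 m downgradient of the peak.
√(4πDt) = 16.93 m, giving peak height M/(n_e·A·√(4πDt)) = 1.8/(0.36 × 2.5 × 16.93) = 0.1181 kg/m³.
(x−vt)²/(4Dt) = (10)²/(4 × 0.012 × 1900) = 1.096; exp(−1.096) = 0.3342.
C = 0.1181 × 0.3342 = 0.0395 kg/m³.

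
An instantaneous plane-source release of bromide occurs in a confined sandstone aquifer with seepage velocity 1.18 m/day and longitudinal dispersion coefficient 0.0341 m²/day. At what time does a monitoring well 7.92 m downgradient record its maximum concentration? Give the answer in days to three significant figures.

For the 1D instantaneous-source solution, setting ∂C/∂t = 0 at fixed x gives v²t² + 2Dt − x² = 0, so t = (√(D² + v²x²) − D)/v².
√(D² + v²x²) = √(0.0341² + 1.18² × 7.92²) = 9.346; v² = 1.3924.
t = (9.346 − 0.0341)/1.3924 = 6.69 days (vs. the pure-advection estimate x/v = 6.71 d).

6.69 days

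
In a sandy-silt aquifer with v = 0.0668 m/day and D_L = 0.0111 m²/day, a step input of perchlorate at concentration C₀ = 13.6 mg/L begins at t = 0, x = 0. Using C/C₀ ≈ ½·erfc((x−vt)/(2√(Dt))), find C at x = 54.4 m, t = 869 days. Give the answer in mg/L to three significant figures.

For a continuous step input, C/C₀ ≈ ½·erfc((x−vt)/(2√(Dt))).
vt = 0.0668 × 869 = 58.0492 m and 2√(Dt) = 2√(0.0111 × 869) = 6.212 m.
Argument (x−vt)/(2√(Dt)) = (54.4 − 58.0492)/6.212 = -0.5874; ½·erfc(-0.5874) = 0.7969.
C = 13.6 × 0.7969 = 10.8 mg/L.

10.8 mg/L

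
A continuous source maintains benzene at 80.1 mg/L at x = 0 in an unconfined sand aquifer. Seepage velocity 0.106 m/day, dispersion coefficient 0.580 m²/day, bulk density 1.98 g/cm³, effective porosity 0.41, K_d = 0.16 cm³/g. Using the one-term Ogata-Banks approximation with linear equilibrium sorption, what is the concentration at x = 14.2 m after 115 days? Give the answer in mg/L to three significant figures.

16.0 mg/L

Retardation factor R = 1 + ρ_b·K_d/n = 1 + 1.98 × 0.16/0.41 = 1.773.
Sorption retards both mechanisms: v_R = v/R = 0.05979 m/day, D_R = D/R = 0.3271 m²/day.
v_R·t = 0.05979 × 115 = 6.87585 m; 2√(D_R t) = 12.27 m; argument = (14.2 − 6.87585)/12.27 = 0.5969.
C = C₀ × ½·erfc(0.5969) = 80.1 × 0.1993 = 16.0 mg/L.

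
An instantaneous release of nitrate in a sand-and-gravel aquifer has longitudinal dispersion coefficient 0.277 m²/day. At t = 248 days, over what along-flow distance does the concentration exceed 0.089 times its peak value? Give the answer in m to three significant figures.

The plume is Gaussian with σ = √(2Dt) = √(2 × 0.277 × 248) = 11.72 m.
C/C_peak = exp(−Δx²/(2σ²)) = 0.089 ⇒ Δx = σ·√(−2 ln 0.089) = 11.72 × 2.200 = 25.78 m.
Width = 2Δx = 51.6 m.

51.6 m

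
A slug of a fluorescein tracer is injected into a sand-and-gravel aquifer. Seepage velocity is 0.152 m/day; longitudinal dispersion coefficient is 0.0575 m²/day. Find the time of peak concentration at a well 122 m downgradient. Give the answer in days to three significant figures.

For the 1D instantaneous-source solution, setting ∂C/∂t = 0 at fixed x gives v²t² + 2Dt − x² = 0, so t = (√(D² + v²x²) − D)/v².
√(D² + v²x²) = √(0.0575² + 0.152² × 122²) = 18.54; v² = 0.023104.
t = (18.54 − 0.0575)/0.023104 = 800 days (vs. the pure-advection estimate x/v = 803 d).

800 days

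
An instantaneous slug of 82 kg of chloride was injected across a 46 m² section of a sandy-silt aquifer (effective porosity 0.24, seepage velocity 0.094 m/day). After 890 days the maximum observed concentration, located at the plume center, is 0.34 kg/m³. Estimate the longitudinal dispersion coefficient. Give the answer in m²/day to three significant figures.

0.0427 m²/day

At the plume center C_max = M/(n_e·A·√(4πDt)), so D = M²/(4πt·(n_e·A·C_max)²).
n_e·A·C_max = 0.24 × 46 × 0.34 = 3.754 kg/m.
D = 82²/(4π × 890 × 3.754²) = 0.0427 m²/day.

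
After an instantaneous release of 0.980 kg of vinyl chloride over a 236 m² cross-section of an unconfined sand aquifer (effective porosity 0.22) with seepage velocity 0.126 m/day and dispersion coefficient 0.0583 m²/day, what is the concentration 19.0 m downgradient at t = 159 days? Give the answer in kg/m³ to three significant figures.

For an instantaneous plane source, C(x,t) = M/(n_e·A·√(4πDt)) · exp(−(x−vt)²/(4Dt)), with n_e·A the pore (flow) area.
Plume center vt = 0.126 × 159 = 20.034 m, so the well at 19.0 m is 1.034 m upgradient of the peak.
√(4πDt) = 10.79 m, giving peak height M/(n_e·A·√(4πDt)) = 0.980/(0.22 × 236 × 10.79) = 0.001749 kg/m³.
(x−vt)²/(4Dt) = (-1.034)²/(4 × 0.0583 × 159) = 0.02883; exp(−0.02883) = 0.9716.
C = 0.001749 × 0.9716 = 0.00170 kg/m³.

0.00170 kg/m³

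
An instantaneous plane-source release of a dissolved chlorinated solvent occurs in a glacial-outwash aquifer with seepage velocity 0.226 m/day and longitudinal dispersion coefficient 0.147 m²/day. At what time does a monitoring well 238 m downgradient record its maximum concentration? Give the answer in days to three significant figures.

1050 days

For the 1D instantaneous-source solution, setting ∂C/∂t = 0 at fixed x gives v²t² + 2Dt − x² = 0, so t = (√(D² + v²x²) − D)/v².
√(D² + v²x²) = √(0.147² + 0.226² × 238²) = 53.79; v² = 0.051076.
t = (53.79 − 0.147)/0.051076 = 1050 days (vs. the pure-advection estimate x/v = 1050 d).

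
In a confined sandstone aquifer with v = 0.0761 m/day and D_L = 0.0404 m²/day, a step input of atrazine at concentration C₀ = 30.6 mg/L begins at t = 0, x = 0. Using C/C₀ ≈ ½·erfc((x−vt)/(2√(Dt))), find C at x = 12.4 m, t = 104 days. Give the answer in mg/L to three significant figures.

For a continuous step input, C/C₀ ≈ ½·erfc((x−vt)/(2√(Dt))).
vt = 0.0761 × 104 = 7.9144 m and 2√(Dt) = 2√(0.0404 × 104) = 4.100 m.
Argument (x−vt)/(2√(Dt)) = (12.4 − 7.9144)/4.100 = 1.094; ½·erfc(1.094) = 0.06091.
C = 30.6 × 0.06091 = 1.86 mg/L.

1.86 mg/L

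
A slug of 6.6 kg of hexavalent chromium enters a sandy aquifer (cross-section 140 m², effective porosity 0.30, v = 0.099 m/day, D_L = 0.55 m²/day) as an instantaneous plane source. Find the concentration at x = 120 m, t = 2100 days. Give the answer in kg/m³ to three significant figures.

0.000245 kg/m³

For an instantaneous plane source, C(x,t) = M/(n_e·A·√(4πDt)) · exp(−(x−vt)²/(4Dt)), with n_e·A the pore (flow) area.
Plume center vt = 0.099 × 2100 = 207.9 m, so the well at 120 m is 87.9 m upgradient of the peak.
√(4πDt) = 120.5 m, giving peak height M/(n_e·A·√(4πDt)) = 6.6/(0.30 × 140 × 120.5) = 0.001304 kg/m³.
(x−vt)²/(4Dt) = (-87.9)²/(4 × 0.55 × 2100) = 1.672; exp(−1.672) = 0.1879.
C = 0.001304 × 0.1879 = 0.000245 kg/m³.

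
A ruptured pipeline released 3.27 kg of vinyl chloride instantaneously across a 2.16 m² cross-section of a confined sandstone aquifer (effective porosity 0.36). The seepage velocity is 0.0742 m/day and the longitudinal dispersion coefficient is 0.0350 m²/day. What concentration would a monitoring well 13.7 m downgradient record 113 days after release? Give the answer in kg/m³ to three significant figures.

0.100 kg/m³

For an instantaneous plane source, C(x,t) = M/(n_e·A·√(4πDt)) · exp(−(x−vt)²/(4Dt)), with n_e·A the pore (flow) area.
Plume center vt = 0.0742 × 113 = 8.3846 m, so the well at 13.7 m is 5.3154 m downgradient of the peak.
√(4πDt) = 7.050 m, giving peak height M/(n_e·A·√(4πDt)) = 3.27/(0.36 × 2.16 × 7.050) = 0.5965 kg/m³.
(x−vt)²/(4Dt) = (5.3154)²/(4 × 0.0350 × 113) = 1.786; exp(−1.786) = 0.1676.
C = 0.5965 × 0.1676 = 0.100 kg/m³.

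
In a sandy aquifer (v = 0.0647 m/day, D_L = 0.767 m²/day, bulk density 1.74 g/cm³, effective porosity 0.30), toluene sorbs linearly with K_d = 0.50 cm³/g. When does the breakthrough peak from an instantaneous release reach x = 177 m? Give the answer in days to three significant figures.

9980 days

Retardation factor R = 1 + ρ_b·K_d/n = 1 + 1.74 × 0.50/0.30 = 3.900.
Sorption retards both mechanisms: v_R = v/R = 0.01659 m/day, D_R = D/R = 0.1967 m²/day.
Peak time from v_R²t² + 2D_R t − x² = 0: t = (√(D_R² + v_R²x²) − D_R)/v_R².
√(D_R² + v_R²x²) = √(0.1967² + 0.01659² × 177²) = 2.943; v_R² = 0.0002752.
t = (2.943 − 0.1967)/0.0002752 = 9980 days.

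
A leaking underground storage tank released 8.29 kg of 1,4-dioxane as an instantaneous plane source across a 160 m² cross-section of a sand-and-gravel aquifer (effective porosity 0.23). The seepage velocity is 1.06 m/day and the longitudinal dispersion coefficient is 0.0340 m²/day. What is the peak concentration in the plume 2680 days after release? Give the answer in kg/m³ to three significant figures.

The peak of an instantaneous 1D plume sits at x = vt; there the Gaussian factor is 1 and C_max = M/(n_e·A·√(4πDt)), where n_e·A is the pore area the mass is dissolved in.
√(4πDt) = √(4π × 0.0340 × 2680) = 33.84 m, so C_max = 8.29/(0.23 × 160 × 33.84) = 0.00666 kg/m³.

0.00666 kg/m³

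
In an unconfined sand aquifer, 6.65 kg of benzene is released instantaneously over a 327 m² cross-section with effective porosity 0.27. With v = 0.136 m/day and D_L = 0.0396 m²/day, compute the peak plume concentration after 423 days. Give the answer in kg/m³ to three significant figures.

0.00519 kg/m³

The peak of an instantaneous 1D plume sits at x = vt; there the Gaussian factor is 1 and C_max = M/(n_e·A·√(4πDt)), where n_e·A is the pore area the mass is dissolved in.
√(4πDt) = √(4π × 0.0396 × 423) = 14.51 m, so C_max = 6.65/(0.27 × 327 × 14.51) = 0.00519 kg/m³.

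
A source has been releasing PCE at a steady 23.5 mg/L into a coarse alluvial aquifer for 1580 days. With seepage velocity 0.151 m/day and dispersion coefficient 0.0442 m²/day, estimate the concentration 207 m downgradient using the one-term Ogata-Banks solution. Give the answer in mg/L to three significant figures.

23.4 mg/L

For a continuous step input, C/C₀ ≈ ½·erfc((x−vt)/(2√(Dt))).
vt = 0.151 × 1580 = 238.58 m and 2√(Dt) = 2√(0.0442 × 1580) = 16.71 m.
Argument (x−vt)/(2√(Dt)) = (207 − 238.58)/16.71 = -1.890; ½·erfc(-1.890) = 0.9962.
C = 23.5 × 0.9962 = 23.4 mg/L.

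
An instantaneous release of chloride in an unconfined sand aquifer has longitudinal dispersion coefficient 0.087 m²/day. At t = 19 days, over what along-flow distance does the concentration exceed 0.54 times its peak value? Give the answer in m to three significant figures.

4.04 m

The plume is Gaussian with σ = √(2Dt) = √(2 × 0.087 × 19) = 1.818 m.
C/C_peak = exp(−Δx²/(2σ²)) = 0.54 ⇒ Δx = σ·√(−2 ln 0.54) = 1.818 × 1.110 = 2.018 m.
Width = 2Δx = 4.04 m.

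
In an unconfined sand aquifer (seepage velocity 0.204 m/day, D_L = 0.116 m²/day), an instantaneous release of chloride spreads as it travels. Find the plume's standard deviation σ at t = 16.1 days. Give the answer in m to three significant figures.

1.93 m

Dispersive spreading gives a Gaussian with σ² = 2Dt; advection only shifts the center.
σ = √(2 × 0.116 × 16.1) = 1.93 m.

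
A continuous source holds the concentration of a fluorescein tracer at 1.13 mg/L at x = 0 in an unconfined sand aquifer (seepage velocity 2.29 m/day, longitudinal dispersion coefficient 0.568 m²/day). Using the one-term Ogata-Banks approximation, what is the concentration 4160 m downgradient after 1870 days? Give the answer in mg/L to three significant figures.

1.13 mg/L

For a continuous step input, C/C₀ ≈ ½·erfc((x−vt)/(2√(Dt))).
vt = 2.29 × 1870 = 4282.3 m and 2√(Dt) = 2√(0.568 × 1870) = 65.18 m.
Argument (x−vt)/(2√(Dt)) = (4160 − 4282.3)/65.18 = -1.876; ½·erfc(-1.876) = 0.9960.
C = 1.13 × 0.9960 = 1.13 mg/L.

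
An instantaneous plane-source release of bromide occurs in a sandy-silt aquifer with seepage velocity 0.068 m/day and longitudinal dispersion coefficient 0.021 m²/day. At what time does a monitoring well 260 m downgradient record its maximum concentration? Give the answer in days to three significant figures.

For the 1D instantaneous-source solution, setting ∂C/∂t = 0 at fixed x gives v²t² + 2Dt − x² = 0, so t = (√(D² + v²x²) − D)/v².
√(D² + v²x²) = √(0.021² + 0.068² × 260²) = 17.68; v² = 0.004624.
t = (17.68 − 0.021)/0.004624 = 3820 days (vs. the pure-advection estimate x/v = 3820 d).

3820 days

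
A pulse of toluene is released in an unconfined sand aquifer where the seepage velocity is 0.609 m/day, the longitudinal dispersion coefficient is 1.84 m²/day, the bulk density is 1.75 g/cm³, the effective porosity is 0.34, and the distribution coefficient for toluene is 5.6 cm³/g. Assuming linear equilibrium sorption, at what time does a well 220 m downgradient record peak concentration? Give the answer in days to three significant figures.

10600 days

Retardation factor R = 1 + ρ_b·K_d/n = 1 + 1.75 × 5.6/0.34 = 29.82.
Sorption retards both mechanisms: v_R = v/R = 0.02042 m/day, D_R = D/R = 0.06170 m²/day.
Peak time from v_R²t² + 2D_R t − x² = 0: t = (√(D_R² + v_R²x²) − D_R)/v_R².
√(D_R² + v_R²x²) = √(0.06170² + 0.02042² × 220²) = 4.493; v_R² = 0.0004170.
t = (4.493 − 0.06170)/0.0004170 = 10600 days.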